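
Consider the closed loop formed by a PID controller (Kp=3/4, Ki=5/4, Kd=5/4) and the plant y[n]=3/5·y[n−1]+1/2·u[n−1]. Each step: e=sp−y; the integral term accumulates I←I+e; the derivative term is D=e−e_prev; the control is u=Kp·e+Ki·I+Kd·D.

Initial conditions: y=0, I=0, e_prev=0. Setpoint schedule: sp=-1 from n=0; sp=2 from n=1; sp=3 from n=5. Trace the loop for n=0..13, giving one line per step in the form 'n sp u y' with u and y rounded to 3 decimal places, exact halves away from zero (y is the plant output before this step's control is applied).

0 -1 -3.250 0.000
1 2 11.781 -1.625
2 2 -10.726 4.916
3 2 17.625 -2.414
4 2 -17.798 7.364
5 3 29.464 -4.480
6 3 -30.945 12.044
7 3 44.348 -8.246
8 3 -49.743 17.226
9 3 67.541 -14.535
10 3 -78.892 25.049
11 3 103.791 -24.417
12 3 -124.173 37.246
13 3 160.298 -39.739

(exact arithmetic carried between steps; '≈' marks a value shown rounded to 6 d.p. or computed from one; I and e_prev carry over from the previous line; the table rounds u and y to 3 d.p., halves away from zero)
n=0: y=0, sp=-1, e=sp−y=-1; I=-1, D=e−e_prev=-1; u=3/4·(-1)+5/4·(-1)+5/4·(-1)=-3.25; next y=3/5·0+1/2·(-3.25)=-1.625
n=1: y=-1.625, sp=2, e=sp−y=3.625; I=2.625, D=e−e_prev=4.625; u=3/4·3.625+5/4·2.625+5/4·4.625=11.78125; next y=3/5·(-1.625)+1/2·11.78125=4.915625
n=2: y=4.915625, sp=2, e=sp−y=-2.915625; I=-0.290625, D=e−e_prev=-6.540625; u=3/4·(-2.915625)+5/4·(-0.290625)+5/4·(-6.540625)≈-10.725781; next y=3/5·4.915625+1/2·(-10.725781)≈-2.413516
n=3: y≈-2.413516, sp=2, e=sp−y≈4.413516; I≈4.122891, D=e−e_prev≈7.329141; u=3/4·4.413516+5/4·4.122891+5/4·7.329141≈17.625176; next y=3/5·(-2.413516)+1/2·17.625176≈7.364479
n=4: y≈7.364479, sp=2, e=sp−y≈-5.364479; I≈-1.241588, D=e−e_prev≈-9.777994; u=3/4·(-5.364479)+5/4·(-1.241588)+5/4·(-9.777994)≈-17.797836; next y=3/5·7.364479+1/2·(-17.797836)≈-4.480231
n=5: y≈-4.480231, sp=3, e=sp−y≈7.480231; I≈6.238643, D=e−e_prev≈12.844710; u=3/4·7.480231+5/4·6.238643+5/4·12.844710≈29.464364; next y=3/5·(-4.480231)+1/2·29.464364≈12.044044
n=6: y≈12.044044, sp=3, e=sp−y≈-9.044044; I≈-2.805400, D=e−e_prev≈-16.524275; u=3/4·(-9.044044)+5/4·(-2.805400)+5/4·(-16.524275)≈-30.945126; next y=3/5·12.044044+1/2·(-30.945126)≈-8.246137
n=7: y≈-8.246137, sp=3, e=sp−y≈11.246137; I≈8.440737, D=e−e_prev≈20.290181; u=3/4·11.246137+5/4·8.440737+5/4·20.290181≈44.348249; next y=3/5·(-8.246137)+1/2·44.348249≈17.226442
n=8: y≈17.226442, sp=3, e=sp−y≈-14.226442; I≈-5.785706, D=e−e_prev≈-25.472580; u=3/4·(-14.226442)+5/4·(-5.785706)+5/4·(-25.472580)≈-49.742688; next y=3/5·17.226442+1/2·(-49.742688)≈-14.535479
n=9: y≈-14.535479, sp=3, e=sp−y≈17.535479; I≈11.749773, D=e−e_prev≈31.761921; u=3/4·17.535479+5/4·11.749773+5/4·31.761921≈67.541227; next y=3/5·(-14.535479)+1/2·67.541227≈25.049326
n=10: y≈25.049326, sp=3, e=sp−y≈-22.049326; I≈-10.299553, D=e−e_prev≈-39.584805; u=3/4·(-22.049326)+5/4·(-10.299553)+5/4·(-39.584805)≈-78.892442; next y=3/5·25.049326+1/2·(-78.892442)≈-24.416625
n=11: y≈-24.416625, sp=3, e=sp−y≈27.416625; I≈17.117072, D=e−e_prev≈49.465952; u=3/4·27.416625+5/4·17.117072+5/4·49.465952≈103.791249; next y=3/5·(-24.416625)+1/2·103.791249≈37.245649
n=12: y≈37.245649, sp=3, e=sp−y≈-34.245649; I≈-17.128577, D=e−e_prev≈-61.662275; u=3/4·(-34.245649)+5/4·(-17.128577)+5/4·(-61.662275)≈-124.172801; next y=3/5·37.245649+1/2·(-124.172801)≈-39.739011
n=13: y≈-39.739011, sp=3, e=sp−y≈42.739011; I≈25.610434, D=e−e_prev≈76.984660; u=3/4·42.739011+5/4·25.610434+5/4·76.984660≈160.298126; next y=3/5·(-39.739011)+1/2·160.298126≈56.305657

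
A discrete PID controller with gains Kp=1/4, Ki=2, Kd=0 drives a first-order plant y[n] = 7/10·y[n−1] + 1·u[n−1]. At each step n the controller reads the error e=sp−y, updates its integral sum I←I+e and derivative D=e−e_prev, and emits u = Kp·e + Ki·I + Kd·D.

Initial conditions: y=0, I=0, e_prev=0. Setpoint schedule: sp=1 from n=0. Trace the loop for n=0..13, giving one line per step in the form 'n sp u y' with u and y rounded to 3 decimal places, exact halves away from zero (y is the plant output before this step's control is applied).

0 1 2.250 0.000
1 1 -0.813 2.250
2 1 0.034 0.763
3 1 0.947 0.568
4 1 0.064 1.344
5 1 0.139 1.005
6 1 0.495 0.842
7 1 0.265 1.085
8 1 0.231 1.024
9 1 0.353 0.949
10 1 0.302 1.017
11 1 0.275 1.014
12 1 0.313 0.985
13 1 0.304 1.002

(exact arithmetic carried between steps; '≈' marks a value shown rounded to 6 d.p. or computed from one; I and e_prev carry over from the previous line; the table rounds u and y to 3 d.p., halves away from zero)
n=0: y=0, sp=1, e=sp−y=1; I=1, D=e−e_prev=1; u=1/4·1+2·1+0·1=2.25; next y=7/10·0+1·2.25=2.25
n=1: y=2.25, sp=1, e=sp−y=-1.25; I=-0.25, D=e−e_prev=-2.25; u=1/4·(-1.25)+2·(-0.25)+0·(-2.25)=-0.8125; next y=7/10·2.25+1·(-0.8125)=0.7625
n=2: y=0.7625, sp=1, e=sp−y=0.2375; I=-0.0125, D=e−e_prev=1.4875; u=1/4·0.2375+2·(-0.0125)+0·1.4875=0.034375; next y=7/10·0.7625+1·0.034375=0.568125
n=3: y=0.568125, sp=1, e=sp−y=0.431875; I=0.419375, D=e−e_prev=0.194375; u=1/4·0.431875+2·0.419375+0·0.194375≈0.946719; next y=7/10·0.568125+1·0.946719≈1.344406
n=4: y≈1.344406, sp=1, e=sp−y≈-0.344406; I≈0.074969, D=e−e_prev≈-0.776281; u=1/4·(-0.344406)+2·0.074969+0·(-0.776281)≈0.063836; next y=7/10·1.344406+1·0.063836≈1.004920
n=5: y≈1.004920, sp=1, e=sp−y≈-0.004920; I≈0.070048, D=e−e_prev≈0.339486; u=1/4·(-0.004920)+2·0.070048+0·0.339486≈0.138867; next y=7/10·1.004920+1·0.138867≈0.842311
n=6: y≈0.842311, sp=1, e=sp−y≈0.157689; I≈0.227737, D=e−e_prev≈0.162609; u=1/4·0.157689+2·0.227737+0·0.162609≈0.494897; next y=7/10·0.842311+1·0.494897≈1.084515
n=7: y≈1.084515, sp=1, e=sp−y≈-0.084515; I≈0.143223, D=e−e_prev≈-0.242204; u=1/4·(-0.084515)+2·0.143223+0·(-0.242204)≈0.265317; next y=7/10·1.084515+1·0.265317≈1.024477
n=8: y≈1.024477, sp=1, e=sp−y≈-0.024477; I≈0.118746, D=e−e_prev≈0.060038; u=1/4·(-0.024477)+2·0.118746+0·0.060038≈0.231372; next y=7/10·1.024477+1·0.231372≈0.948506
n=9: y≈0.948506, sp=1, e=sp−y≈0.051494; I≈0.170240, D=e−e_prev≈0.075971; u=1/4·0.051494+2·0.170240+0·0.075971≈0.353353; next y=7/10·0.948506+1·0.353353≈1.017307
n=10: y≈1.017307, sp=1, e=sp−y≈-0.017307; I≈0.152933, D=e−e_prev≈-0.068801; u=1/4·(-0.017307)+2·0.152933+0·(-0.068801)≈0.301538; next y=7/10·1.017307+1·0.301538≈1.013653
n=11: y≈1.013653, sp=1, e=sp−y≈-0.013653; I≈0.139279, D=e−e_prev≈0.003654; u=1/4·(-0.013653)+2·0.139279+0·0.003654≈0.275145; next y=7/10·1.013653+1·0.275145≈0.984702
n=12: y≈0.984702, sp=1, e=sp−y≈0.015298; I≈0.154577, D=e−e_prev≈0.028951; u=1/4·0.015298+2·0.154577+0·0.028951≈0.312978; next y=7/10·0.984702+1·0.312978≈1.002270
n=13: y≈1.002270, sp=1, e=sp−y≈-0.002270; I≈0.152307, D=e−e_prev≈-0.017567; u=1/4·(-0.002270)+2·0.152307+0·(-0.017567)≈0.304047; next y=7/10·1.002270+1·0.304047≈1.005636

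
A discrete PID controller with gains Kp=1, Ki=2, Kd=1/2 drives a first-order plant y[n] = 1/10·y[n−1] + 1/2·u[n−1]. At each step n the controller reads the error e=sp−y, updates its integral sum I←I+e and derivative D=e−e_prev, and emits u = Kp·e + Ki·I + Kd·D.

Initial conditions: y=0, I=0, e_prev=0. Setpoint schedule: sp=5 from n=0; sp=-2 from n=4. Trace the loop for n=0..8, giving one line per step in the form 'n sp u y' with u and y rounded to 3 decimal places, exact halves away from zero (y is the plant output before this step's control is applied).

(exact arithmetic carried between steps; '≈' marks a value shown rounded to 6 d.p. or computed from one; I and e_prev carry over from the previous line; the table rounds u and y to 3 d.p., halves away from zero)
n=0: y=0, sp=5, e=sp−y=5; I=5, D=e−e_prev=5; u=1·5+2·5+1/2·5=17.5; next y=1/10·0+1/2·17.5=8.75
n=1: y=8.75, sp=5, e=sp−y=-3.75; I=1.25, D=e−e_prev=-8.75; u=1·(-3.75)+2·1.25+1/2·(-8.75)=-5.625; next y=1/10·8.75+1/2·(-5.625)=-1.9375
n=2: y=-1.9375, sp=5, e=sp−y=6.9375; I=8.1875, D=e−e_prev=10.6875; u=1·6.9375+2·8.1875+1/2·10.6875=28.65625; next y=1/10·(-1.9375)+1/2·28.65625=14.134375
n=3: y=14.134375, sp=5, e=sp−y=-9.134375; I=-0.946875, D=e−e_prev=-16.071875; u=1·(-9.134375)+2·(-0.946875)+1/2·(-16.071875)≈-19.064063; next y=1/10·14.134375+1/2·(-19.064063)≈-8.118594
n=4: y≈-8.118594, sp=-2, e=sp−y≈6.118594; I≈5.171719, D=e−e_prev≈15.252969; u=1·6.118594+2·5.171719+1/2·15.252969≈24.088516; next y=1/10·(-8.118594)+1/2·24.088516≈11.232398
n=5: y≈11.232398, sp=-2, e=sp−y≈-13.232398; I≈-8.060680, D=e−e_prev≈-19.350992; u=1·(-13.232398)+2·(-8.060680)+1/2·(-19.350992)≈-39.029254; next y=1/10·11.232398+1/2·(-39.029254)≈-18.391387
n=6: y≈-18.391387, sp=-2, e=sp−y≈16.391387; I≈8.330707, D=e−e_prev≈29.623786; u=1·16.391387+2·8.330707+1/2·29.623786≈47.864695; next y=1/10·(-18.391387)+1/2·47.864695≈22.093209
n=7: y≈22.093209, sp=-2, e=sp−y≈-24.093209; I≈-15.762501, D=e−e_prev≈-40.484596; u=1·(-24.093209)+2·(-15.762501)+1/2·(-40.484596)≈-75.860509; next y=1/10·22.093209+1/2·(-75.860509)≈-35.720934
n=8: y≈-35.720934, sp=-2, e=sp−y≈33.720934; I≈17.958432, D=e−e_prev≈57.814142; u=1·33.720934+2·17.958432+1/2·57.814142≈98.544870; next y=1/10·(-35.720934)+1/2·98.544870≈45.700341

0 5 17.500 0.000
1 5 -5.625 8.750
2 5 28.656 -1.938
3 5 -19.064 14.134
4 -2 24.089 -8.119
5 -2 -39.029 11.232
6 -2 47.865 -18.391
7 -2 -75.861 22.093
8 -2 98.545 -35.721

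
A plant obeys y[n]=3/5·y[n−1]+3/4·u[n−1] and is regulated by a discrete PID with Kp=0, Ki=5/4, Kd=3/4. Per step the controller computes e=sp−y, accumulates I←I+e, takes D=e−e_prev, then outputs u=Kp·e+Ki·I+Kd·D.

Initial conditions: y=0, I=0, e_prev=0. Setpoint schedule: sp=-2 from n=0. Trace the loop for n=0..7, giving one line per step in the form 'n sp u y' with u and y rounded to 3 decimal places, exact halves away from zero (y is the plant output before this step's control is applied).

(exact arithmetic carried between steps; '≈' marks a value shown rounded to 6 d.p. or computed from one; I and e_prev carry over from the previous line; the table rounds u and y to 3 d.p., halves away from zero)
n=0: y=0, sp=-2, e=sp−y=-2; I=-2, D=e−e_prev=-2; u=0·(-2)+5/4·(-2)+3/4·(-2)=-4; next y=3/5·0+3/4·(-4)=-3
n=1: y=-3, sp=-2, e=sp−y=1; I=-1, D=e−e_prev=3; u=0·1+5/4·(-1)+3/4·3=1; next y=3/5·(-3)+3/4·1=-1.05
n=2: y=-1.05, sp=-2, e=sp−y=-0.95; I=-1.95, D=e−e_prev=-1.95; u=0·(-0.95)+5/4·(-1.95)+3/4·(-1.95)=-3.9; next y=3/5·(-1.05)+3/4·(-3.9)=-3.555
n=3: y=-3.555, sp=-2, e=sp−y=1.555; I=-0.395, D=e−e_prev=2.505; u=0·1.555+5/4·(-0.395)+3/4·2.505=1.385; next y=3/5·(-3.555)+3/4·1.385=-1.09425
n=4: y=-1.09425, sp=-2, e=sp−y=-0.90575; I=-1.30075, D=e−e_prev=-2.46075; u=0·(-0.90575)+5/4·(-1.30075)+3/4·(-2.46075)=-3.4715; next y=3/5·(-1.09425)+3/4·(-3.4715)=-3.260175
n=5: y=-3.260175, sp=-2, e=sp−y=1.260175; I=-0.040575, D=e−e_prev=2.165925; u=0·1.260175+5/4·(-0.040575)+3/4·2.165925=1.573725; next y=3/5·(-3.260175)+3/4·1.573725≈-0.775811
n=6: y≈-0.775811, sp=-2, e=sp−y≈-1.224189; I≈-1.264764, D=e−e_prev≈-2.484364; u=0·(-1.224189)+5/4·(-1.264764)+3/4·(-2.484364)≈-3.444228; next y=3/5·(-0.775811)+3/4·(-3.444228)≈-3.048657
n=7: y≈-3.048657, sp=-2, e=sp−y≈1.048657; I≈-0.216106, D=e−e_prev≈2.272846; u=0·1.048657+5/4·(-0.216106)+3/4·2.272846≈1.434502; next y=3/5·(-3.048657)+3/4·1.434502≈-0.753318

0 -2 -4.000 0.000
1 -2 1.000 -3.000
2 -2 -3.900 -1.050
3 -2 1.385 -3.555
4 -2 -3.472 -1.094
5 -2 1.574 -3.260
6 -2 -3.444 -0.776
7 -2 1.435 -3.049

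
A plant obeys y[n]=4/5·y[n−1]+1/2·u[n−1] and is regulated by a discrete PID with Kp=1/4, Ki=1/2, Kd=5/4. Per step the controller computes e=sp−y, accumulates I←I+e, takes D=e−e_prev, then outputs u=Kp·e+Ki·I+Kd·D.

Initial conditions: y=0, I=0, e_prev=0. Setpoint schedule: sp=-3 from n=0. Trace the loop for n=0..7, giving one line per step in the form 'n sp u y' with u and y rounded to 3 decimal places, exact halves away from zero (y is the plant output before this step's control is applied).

0 -3 -6.000 0.000
1 -3 2.250 -3.000
2 -3 -4.950 -1.275
3 -3 0.784 -3.495
4 -3 -3.926 -2.404
5 -3 0.104 -3.886
6 -3 -2.964 -3.057
7 -3 -0.158 -3.927

(exact arithmetic carried between steps; '≈' marks a value shown rounded to 6 d.p. or computed from one; I and e_prev carry over from the previous line; the table rounds u and y to 3 d.p., halves away from zero)
n=0: y=0, sp=-3, e=sp−y=-3; I=-3, D=e−e_prev=-3; u=1/4·(-3)+1/2·(-3)+5/4·(-3)=-6; next y=4/5·0+1/2·(-6)=-3
n=1: y=-3, sp=-3, e=sp−y=0; I=-3, D=e−e_prev=3; u=1/4·0+1/2·(-3)+5/4·3=2.25; next y=4/5·(-3)+1/2·2.25=-1.275
n=2: y=-1.275, sp=-3, e=sp−y=-1.725; I=-4.725, D=e−e_prev=-1.725; u=1/4·(-1.725)+1/2·(-4.725)+5/4·(-1.725)=-4.95; next y=4/5·(-1.275)+1/2·(-4.95)=-3.495
n=3: y=-3.495, sp=-3, e=sp−y=0.495; I=-4.23, D=e−e_prev=2.22; u=1/4·0.495+1/2·(-4.23)+5/4·2.22=0.78375; next y=4/5·(-3.495)+1/2·0.78375=-2.404125
n=4: y=-2.404125, sp=-3, e=sp−y=-0.595875; I=-4.825875, D=e−e_prev=-1.090875; u=1/4·(-0.595875)+1/2·(-4.825875)+5/4·(-1.090875)=-3.9255; next y=4/5·(-2.404125)+1/2·(-3.9255)=-3.88605
n=5: y=-3.88605, sp=-3, e=sp−y=0.88605; I=-3.939825, D=e−e_prev=1.481925; u=1/4·0.88605+1/2·(-3.939825)+5/4·1.481925≈0.104006; next y=4/5·(-3.88605)+1/2·0.104006≈-3.056837
n=6: y≈-3.056837, sp=-3, e=sp−y≈0.056837; I≈-3.882988, D=e−e_prev≈-0.829213; u=1/4·0.056837+1/2·(-3.882988)+5/4·(-0.829213)≈-2.963801; next y=4/5·(-3.056837)+1/2·(-2.963801)≈-3.927370
n=7: y≈-3.927370, sp=-3, e=sp−y≈0.927370; I≈-2.955618, D=e−e_prev≈0.870533; u=1/4·0.927370+1/2·(-2.955618)+5/4·0.870533≈-0.157800; next y=4/5·(-3.927370)+1/2·(-0.157800)≈-3.220796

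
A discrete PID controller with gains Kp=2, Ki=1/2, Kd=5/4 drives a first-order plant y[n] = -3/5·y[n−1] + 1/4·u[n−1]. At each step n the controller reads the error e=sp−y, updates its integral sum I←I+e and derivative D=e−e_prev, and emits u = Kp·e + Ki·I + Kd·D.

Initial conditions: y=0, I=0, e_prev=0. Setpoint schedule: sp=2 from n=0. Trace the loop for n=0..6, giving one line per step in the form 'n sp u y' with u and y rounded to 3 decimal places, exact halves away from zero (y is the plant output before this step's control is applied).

(exact arithmetic carried between steps; '≈' marks a value shown rounded to 6 d.p. or computed from one; I and e_prev carry over from the previous line; the table rounds u and y to 3 d.p., halves away from zero)
n=0: y=0, sp=2, e=sp−y=2; I=2, D=e−e_prev=2; u=2·2+1/2·2+5/4·2=7.5; next y=-3/5·0+1/4·7.5=1.875
n=1: y=1.875, sp=2, e=sp−y=0.125; I=2.125, D=e−e_prev=-1.875; u=2·0.125+1/2·2.125+5/4·(-1.875)=-1.03125; next y=-3/5·1.875+1/4·(-1.03125)≈-1.382813
n=2: y≈-1.382813, sp=2, e=sp−y≈3.382813; I≈5.507813, D=e−e_prev≈3.257813; u=2·3.382813+1/2·5.507813+5/4·3.257813≈13.591797; next y=-3/5·(-1.382813)+1/4·13.591797≈4.227637
n=3: y≈4.227637, sp=2, e=sp−y≈-2.227637; I≈3.280176, D=e−e_prev≈-5.610449; u=2·(-2.227637)+1/2·3.280176+5/4·(-5.610449)≈-9.828247; next y=-3/5·4.227637+1/4·(-9.828247)≈-4.993644
n=4: y≈-4.993644, sp=2, e=sp−y≈6.993644; I≈10.273820, D=e−e_prev≈9.221281; u=2·6.993644+1/2·10.273820+5/4·9.221281≈30.650798; next y=-3/5·(-4.993644)+1/4·30.650798≈10.658886
n=5: y≈10.658886, sp=2, e=sp−y≈-8.658886; I≈1.614934, D=e−e_prev≈-15.652530; u=2·(-8.658886)+1/2·1.614934+5/4·(-15.652530)≈-36.075967; next y=-3/5·10.658886+1/4·(-36.075967)≈-15.414323
n=6: y≈-15.414323, sp=2, e=sp−y≈17.414323; I≈19.029257, D=e−e_prev≈26.073209; u=2·17.414323+1/2·19.029257+5/4·26.073209≈76.934786; next y=-3/5·(-15.414323)+1/4·76.934786≈28.482290

0 2 7.500 0.000
1 2 -1.031 1.875
2 2 13.592 -1.383
3 2 -9.828 4.228
4 2 30.651 -4.994
5 2 -36.076 10.659
6 2 76.935 -15.414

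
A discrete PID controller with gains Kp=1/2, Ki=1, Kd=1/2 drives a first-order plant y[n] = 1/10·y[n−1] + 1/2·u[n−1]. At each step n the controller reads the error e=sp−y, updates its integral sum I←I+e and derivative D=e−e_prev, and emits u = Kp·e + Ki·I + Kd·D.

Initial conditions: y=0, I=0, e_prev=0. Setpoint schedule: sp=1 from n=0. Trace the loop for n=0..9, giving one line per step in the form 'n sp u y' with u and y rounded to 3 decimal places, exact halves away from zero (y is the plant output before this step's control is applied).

0 1 2.000 0.000
1 1 0.500 1.000
2 1 2.300 0.350
3 1 0.955 1.185
4 1 2.366 0.596
5 1 1.182 1.242
6 1 2.317 0.715
7 1 1.309 1.230
8 1 2.241 0.777
9 1 1.396 1.198

(exact arithmetic carried between steps; '≈' marks a value shown rounded to 6 d.p. or computed from one; I and e_prev carry over from the previous line; the table rounds u and y to 3 d.p., halves away from zero)
n=0: y=0, sp=1, e=sp−y=1; I=1, D=e−e_prev=1; u=1/2·1+1·1+1/2·1=2; next y=1/10·0+1/2·2=1
n=1: y=1, sp=1, e=sp−y=0; I=1, D=e−e_prev=-1; u=1/2·0+1·1+1/2·(-1)=0.5; next y=1/10·1+1/2·0.5=0.35
n=2: y=0.35, sp=1, e=sp−y=0.65; I=1.65, D=e−e_prev=0.65; u=1/2·0.65+1·1.65+1/2·0.65=2.3; next y=1/10·0.35+1/2·2.3=1.185
n=3: y=1.185, sp=1, e=sp−y=-0.185; I=1.465, D=e−e_prev=-0.835; u=1/2·(-0.185)+1·1.465+1/2·(-0.835)=0.955; next y=1/10·1.185+1/2·0.955=0.596
n=4: y=0.596, sp=1, e=sp−y=0.404; I=1.869, D=e−e_prev=0.589; u=1/2·0.404+1·1.869+1/2·0.589=2.3655; next y=1/10·0.596+1/2·2.3655=1.24235
n=5: y=1.24235, sp=1, e=sp−y=-0.24235; I=1.62665, D=e−e_prev=-0.64635; u=1/2·(-0.24235)+1·1.62665+1/2·(-0.64635)=1.1823; next y=1/10·1.24235+1/2·1.1823=0.715385
n=6: y=0.715385, sp=1, e=sp−y=0.284615; I=1.911265, D=e−e_prev=0.526965; u=1/2·0.284615+1·1.911265+1/2·0.526965=2.317055; next y=1/10·0.715385+1/2·2.317055=1.230066
n=7: y=1.230066, sp=1, e=sp−y=-0.230066; I=1.681199, D=e−e_prev=-0.514681; u=1/2·(-0.230066)+1·1.681199+1/2·(-0.514681)≈1.308826; next y=1/10·1.230066+1/2·1.308826≈0.777419
n=8: y≈0.777419, sp=1, e=sp−y≈0.222581; I≈1.903780, D=e−e_prev≈0.452647; u=1/2·0.222581+1·1.903780+1/2·0.452647≈2.241393; next y=1/10·0.777419+1/2·2.241393≈1.198439
n=9: y≈1.198439, sp=1, e=sp−y≈-0.198439; I≈1.705341, D=e−e_prev≈-0.421019; u=1/2·(-0.198439)+1·1.705341+1/2·(-0.421019)≈1.395612; next y=1/10·1.198439+1/2·1.395612≈0.817650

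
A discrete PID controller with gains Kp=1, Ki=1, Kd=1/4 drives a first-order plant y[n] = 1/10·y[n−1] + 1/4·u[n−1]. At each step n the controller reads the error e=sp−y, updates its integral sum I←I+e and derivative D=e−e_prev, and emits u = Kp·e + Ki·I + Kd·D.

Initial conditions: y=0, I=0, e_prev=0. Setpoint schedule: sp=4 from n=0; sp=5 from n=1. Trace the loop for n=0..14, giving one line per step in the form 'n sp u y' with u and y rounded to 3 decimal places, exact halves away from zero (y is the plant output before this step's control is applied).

0 4 9.000 0.000
1 5 9.188 2.250
2 5 11.638 2.522
3 5 12.745 3.162
4 5 13.977 3.502
5 5 14.790 3.844
6 5 15.497 4.082
7 5 16.023 4.282
8 5 16.450 4.434
9 5 16.779 4.556
10 5 17.041 4.650
11 5 17.246 4.725
12 5 17.407 4.784
13 5 17.534 4.830
14 5 17.634 4.867

(exact arithmetic carried between steps; '≈' marks a value shown rounded to 6 d.p. or computed from one; I and e_prev carry over from the previous line; the table rounds u and y to 3 d.p., halves away from zero)
n=0: y=0, sp=4, e=sp−y=4; I=4, D=e−e_prev=4; u=1·4+1·4+1/4·4=9; next y=1/10·0+1/4·9=2.25
n=1: y=2.25, sp=5, e=sp−y=2.75; I=6.75, D=e−e_prev=-1.25; u=1·2.75+1·6.75+1/4·(-1.25)=9.1875; next y=1/10·2.25+1/4·9.1875=2.521875
n=2: y=2.521875, sp=5, e=sp−y=2.478125; I=9.228125, D=e−e_prev=-0.271875; u=1·2.478125+1·9.228125+1/4·(-0.271875)≈11.638281; next y=1/10·2.521875+1/4·11.638281≈3.161758
n=3: y≈3.161758, sp=5, e=sp−y≈1.838242; I≈11.066367, D=e−e_prev≈-0.639883; u=1·1.838242+1·11.066367+1/4·(-0.639883)≈12.744639; next y=1/10·3.161758+1/4·12.744639≈3.502335
n=4: y≈3.502335, sp=5, e=sp−y≈1.497665; I≈12.564032, D=e−e_prev≈-0.340578; u=1·1.497665+1·12.564032+1/4·(-0.340578)≈13.976552; next y=1/10·3.502335+1/4·13.976552≈3.844372
n=5: y≈3.844372, sp=5, e=sp−y≈1.155628; I≈13.719660, D=e−e_prev≈-0.342036; u=1·1.155628+1·13.719660+1/4·(-0.342036)≈14.789780; next y=1/10·3.844372+1/4·14.789780≈4.081882
n=6: y≈4.081882, sp=5, e=sp−y≈0.918118; I≈14.637778, D=e−e_prev≈-0.237511; u=1·0.918118+1·14.637778+1/4·(-0.237511)≈15.496518; next y=1/10·4.081882+1/4·15.496518≈4.282318
n=7: y≈4.282318, sp=5, e=sp−y≈0.717682; I≈15.355460, D=e−e_prev≈-0.200436; u=1·0.717682+1·15.355460+1/4·(-0.200436)≈16.023034; next y=1/10·4.282318+1/4·16.023034≈4.433990
n=8: y≈4.433990, sp=5, e=sp−y≈0.566010; I≈15.921470, D=e−e_prev≈-0.151672; u=1·0.566010+1·15.921470+1/4·(-0.151672)≈16.449562; next y=1/10·4.433990+1/4·16.449562≈4.555789
n=9: y≈4.555789, sp=5, e=sp−y≈0.444211; I≈16.365681, D=e−e_prev≈-0.121799; u=1·0.444211+1·16.365681+1/4·(-0.121799)≈16.779441; next y=1/10·4.555789+1/4·16.779441≈4.650439
n=10: y≈4.650439, sp=5, e=sp−y≈0.349561; I≈16.715241, D=e−e_prev≈-0.094650; u=1·0.349561+1·16.715241+1/4·(-0.094650)≈17.041140; next y=1/10·4.650439+1/4·17.041140≈4.725329
n=11: y≈4.725329, sp=5, e=sp−y≈0.274671; I≈16.989913, D=e−e_prev≈-0.074890; u=1·0.274671+1·16.989913+1/4·(-0.074890)≈17.245861; next y=1/10·4.725329+1/4·17.245861≈4.783998
n=12: y≈4.783998, sp=5, e=sp−y≈0.216002; I≈17.205914, D=e−e_prev≈-0.058669; u=1·0.216002+1·17.205914+1/4·(-0.058669)≈17.407249; next y=1/10·4.783998+1/4·17.407249≈4.830212
n=13: y≈4.830212, sp=5, e=sp−y≈0.169788; I≈17.375702, D=e−e_prev≈-0.046214; u=1·0.169788+1·17.375702+1/4·(-0.046214)≈17.533937; next y=1/10·4.830212+1/4·17.533937≈4.866505
n=14: y≈4.866505, sp=5, e=sp−y≈0.133495; I≈17.509197, D=e−e_prev≈-0.036293; u=1·0.133495+1·17.509197+1/4·(-0.036293)≈17.633618; next y=1/10·4.866505+1/4·17.633618≈4.895055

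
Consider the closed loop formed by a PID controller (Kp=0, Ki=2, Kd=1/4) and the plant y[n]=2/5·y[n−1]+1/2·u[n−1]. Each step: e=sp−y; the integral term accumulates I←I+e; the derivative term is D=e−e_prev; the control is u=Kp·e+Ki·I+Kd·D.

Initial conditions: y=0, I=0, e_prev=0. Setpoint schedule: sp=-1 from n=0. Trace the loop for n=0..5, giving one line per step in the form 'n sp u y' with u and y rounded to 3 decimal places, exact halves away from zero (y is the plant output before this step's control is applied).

0 -1 -2.250 0.000
1 -1 -1.469 -1.125
2 -1 -1.366 -1.184
3 -1 -1.074 -1.157
4 -1 -1.107 -1.000
5 -1 -1.172 -0.953

(exact arithmetic carried between steps; '≈' marks a value shown rounded to 6 d.p. or computed from one; I and e_prev carry over from the previous line; the table rounds u and y to 3 d.p., halves away from zero)
n=0: y=0, sp=-1, e=sp−y=-1; I=-1, D=e−e_prev=-1; u=0·(-1)+2·(-1)+1/4·(-1)=-2.25; next y=2/5·0+1/2·(-2.25)=-1.125
n=1: y=-1.125, sp=-1, e=sp−y=0.125; I=-0.875, D=e−e_prev=1.125; u=0·0.125+2·(-0.875)+1/4·1.125=-1.46875; next y=2/5·(-1.125)+1/2·(-1.46875)=-1.184375
n=2: y=-1.184375, sp=-1, e=sp−y=0.184375; I=-0.690625, D=e−e_prev=0.059375; u=0·0.184375+2·(-0.690625)+1/4·0.059375≈-1.366406; next y=2/5·(-1.184375)+1/2·(-1.366406)≈-1.156953
n=3: y≈-1.156953, sp=-1, e=sp−y≈0.156953; I≈-0.533672, D=e−e_prev≈-0.027422; u=0·0.156953+2·(-0.533672)+1/4·(-0.027422)≈-1.074199; next y=2/5·(-1.156953)+1/2·(-1.074199)≈-0.999881
n=4: y≈-0.999881, sp=-1, e=sp−y≈-0.000119; I≈-0.533791, D=e−e_prev≈-0.157072; u=0·(-0.000119)+2·(-0.533791)+1/4·(-0.157072)≈-1.106850; next y=2/5·(-0.999881)+1/2·(-1.106850)≈-0.953377
n=5: y≈-0.953377, sp=-1, e=sp−y≈-0.046623; I≈-0.580414, D=e−e_prev≈-0.046503; u=0·(-0.046623)+2·(-0.580414)+1/4·(-0.046503)≈-1.172453; next y=2/5·(-0.953377)+1/2·(-1.172453)≈-0.967578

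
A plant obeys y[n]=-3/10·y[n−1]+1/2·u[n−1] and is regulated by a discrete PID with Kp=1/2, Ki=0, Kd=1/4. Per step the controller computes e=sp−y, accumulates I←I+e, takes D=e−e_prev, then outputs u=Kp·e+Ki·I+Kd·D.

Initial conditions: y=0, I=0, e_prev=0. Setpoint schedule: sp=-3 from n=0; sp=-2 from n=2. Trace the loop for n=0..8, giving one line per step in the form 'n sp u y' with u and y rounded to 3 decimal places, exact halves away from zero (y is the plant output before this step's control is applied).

0 -3 -2.250 0.000
1 -3 -0.656 -1.125
2 -2 -1.038 0.009
3 -2 -0.606 -0.522
4 -2 -1.021 -0.147
5 -2 -0.687 -0.466
6 -2 -0.964 -0.204
7 -2 -0.735 -0.421
8 -2 -0.924 -0.241

(exact arithmetic carried between steps; '≈' marks a value shown rounded to 6 d.p. or computed from one; I and e_prev carry over from the previous line; the table rounds u and y to 3 d.p., halves away from zero)
n=0: y=0, sp=-3, e=sp−y=-3; I=-3, D=e−e_prev=-3; u=1/2·(-3)+0·(-3)+1/4·(-3)=-2.25; next y=-3/10·0+1/2·(-2.25)=-1.125
n=1: y=-1.125, sp=-3, e=sp−y=-1.875; I=-4.875, D=e−e_prev=1.125; u=1/2·(-1.875)+0·(-4.875)+1/4·1.125=-0.65625; next y=-3/10·(-1.125)+1/2·(-0.65625)=0.009375
n=2: y=0.009375, sp=-2, e=sp−y=-2.009375; I=-6.884375, D=e−e_prev=-0.134375; u=1/2·(-2.009375)+0·(-6.884375)+1/4·(-0.134375)≈-1.038281; next y=-3/10·0.009375+1/2·(-1.038281)≈-0.521953
n=3: y≈-0.521953, sp=-2, e=sp−y≈-1.478047; I≈-8.362422, D=e−e_prev≈0.531328; u=1/2·(-1.478047)+0·(-8.362422)+1/4·0.531328≈-0.606191; next y=-3/10·(-0.521953)+1/2·(-0.606191)≈-0.146510
n=4: y≈-0.146510, sp=-2, e=sp−y≈-1.853490; I≈-10.215912, D=e−e_prev≈-0.375443; u=1/2·(-1.853490)+0·(-10.215912)+1/4·(-0.375443)≈-1.020606; next y=-3/10·(-0.146510)+1/2·(-1.020606)≈-0.466350
n=5: y≈-0.466350, sp=-2, e=sp−y≈-1.533650; I≈-11.749562, D=e−e_prev≈0.319840; u=1/2·(-1.533650)+0·(-11.749562)+1/4·0.319840≈-0.686865; next y=-3/10·(-0.466350)+1/2·(-0.686865)≈-0.203527
n=6: y≈-0.203527, sp=-2, e=sp−y≈-1.796473; I≈-13.546035, D=e−e_prev≈-0.262823; u=1/2·(-1.796473)+0·(-13.546035)+1/4·(-0.262823)≈-0.963942; next y=-3/10·(-0.203527)+1/2·(-0.963942)≈-0.420913
n=7: y≈-0.420913, sp=-2, e=sp−y≈-1.579087; I≈-15.125122, D=e−e_prev≈0.217385; u=1/2·(-1.579087)+0·(-15.125122)+1/4·0.217385≈-0.735197; next y=-3/10·(-0.420913)+1/2·(-0.735197)≈-0.241325
n=8: y≈-0.241325, sp=-2, e=sp−y≈-1.758675; I≈-16.883797, D=e−e_prev≈-0.179588; u=1/2·(-1.758675)+0·(-16.883797)+1/4·(-0.179588)≈-0.924235; next y=-3/10·(-0.241325)+1/2·(-0.924235)≈-0.389720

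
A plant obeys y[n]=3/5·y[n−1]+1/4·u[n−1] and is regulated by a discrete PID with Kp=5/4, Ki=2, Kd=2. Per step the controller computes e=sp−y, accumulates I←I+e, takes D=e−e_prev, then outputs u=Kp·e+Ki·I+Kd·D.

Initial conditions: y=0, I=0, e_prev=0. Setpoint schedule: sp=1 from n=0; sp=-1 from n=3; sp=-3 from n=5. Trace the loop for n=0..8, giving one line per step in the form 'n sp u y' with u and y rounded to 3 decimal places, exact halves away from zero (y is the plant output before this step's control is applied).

0 1 5.250 0.000
1 1 -1.641 1.313
2 1 5.269 0.377
3 -1 -11.979 1.544
4 -1 8.230 -2.069
5 -3 -22.503 0.816
6 -3 10.884 -5.136
7 -3 -21.820 -0.361
8 -3 10.333 -5.671

(exact arithmetic carried between steps; '≈' marks a value shown rounded to 6 d.p. or computed from one; I and e_prev carry over from the previous line; the table rounds u and y to 3 d.p., halves away from zero)
n=0: y=0, sp=1, e=sp−y=1; I=1, D=e−e_prev=1; u=5/4·1+2·1+2·1=5.25; next y=3/5·0+1/4·5.25=1.3125
n=1: y=1.3125, sp=1, e=sp−y=-0.3125; I=0.6875, D=e−e_prev=-1.3125; u=5/4·(-0.3125)+2·0.6875+2·(-1.3125)=-1.640625; next y=3/5·1.3125+1/4·(-1.640625)≈0.377344
n=2: y≈0.377344, sp=1, e=sp−y≈0.622656; I≈1.310156, D=e−e_prev≈0.935156; u=5/4·0.622656+2·1.310156+2·0.935156≈5.268945; next y=3/5·0.377344+1/4·5.268945≈1.543643
n=3: y≈1.543643, sp=-1, e=sp−y≈-2.543643; I≈-1.233486, D=e−e_prev≈-3.166299; u=5/4·(-2.543643)+2·(-1.233486)+2·(-3.166299)≈-11.979124; next y=3/5·1.543643+1/4·(-11.979124)≈-2.068595
n=4: y≈-2.068595, sp=-1, e=sp−y≈1.068595; I≈-0.164891, D=e−e_prev≈3.612238; u=5/4·1.068595+2·(-0.164891)+2·3.612238≈8.230438; next y=3/5·(-2.068595)+1/4·8.230438≈0.816452
n=5: y≈0.816452, sp=-3, e=sp−y≈-3.816452; I≈-3.981343, D=e−e_prev≈-4.885048; u=5/4·(-3.816452)+2·(-3.981343)+2·(-4.885048)≈-22.503347; next y=3/5·0.816452+1/4·(-22.503347)≈-5.135965
n=6: y≈-5.135965, sp=-3, e=sp−y≈2.135965; I≈-1.845378, D=e−e_prev≈5.952418; u=5/4·2.135965+2·(-1.845378)+2·5.952418≈10.884037; next y=3/5·(-5.135965)+1/4·10.884037≈-0.360570
n=7: y≈-0.360570, sp=-3, e=sp−y≈-2.639430; I≈-4.484808, D=e−e_prev≈-4.775395; u=5/4·(-2.639430)+2·(-4.484808)+2·(-4.775395)≈-21.819693; next y=3/5·(-0.360570)+1/4·(-21.819693)≈-5.671265
n=8: y≈-5.671265, sp=-3, e=sp−y≈2.671265; I≈-1.813542, D=e−e_prev≈5.310695; u=5/4·2.671265+2·(-1.813542)+2·5.310695≈10.333388; next y=3/5·(-5.671265)+1/4·10.333388≈-0.819412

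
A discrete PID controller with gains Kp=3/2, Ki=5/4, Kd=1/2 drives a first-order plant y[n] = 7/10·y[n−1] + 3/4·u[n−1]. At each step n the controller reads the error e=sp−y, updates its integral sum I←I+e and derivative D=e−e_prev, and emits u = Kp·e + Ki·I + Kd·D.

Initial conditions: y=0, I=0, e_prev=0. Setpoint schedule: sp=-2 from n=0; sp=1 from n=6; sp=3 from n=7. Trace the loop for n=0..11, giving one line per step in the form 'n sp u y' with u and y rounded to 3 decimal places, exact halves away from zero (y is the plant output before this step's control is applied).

(exact arithmetic carried between steps; '≈' marks a value shown rounded to 6 d.p. or computed from one; I and e_prev carry over from the previous line; the table rounds u and y to 3 d.p., halves away from zero)
n=0: y=0, sp=-2, e=sp−y=-2; I=-2, D=e−e_prev=-2; u=3/2·(-2)+5/4·(-2)+1/2·(-2)=-6.5; next y=7/10·0+3/4·(-6.5)=-4.875
n=1: y=-4.875, sp=-2, e=sp−y=2.875; I=0.875, D=e−e_prev=4.875; u=3/2·2.875+5/4·0.875+1/2·4.875=7.84375; next y=7/10·(-4.875)+3/4·7.84375≈2.470313
n=2: y≈2.470313, sp=-2, e=sp−y≈-4.470313; I≈-3.595313, D=e−e_prev≈-7.345313; u=3/2·(-4.470313)+5/4·(-3.595313)+1/2·(-7.345313)≈-14.872266; next y=7/10·2.470313+3/4·(-14.872266)≈-9.424980
n=3: y≈-9.424980, sp=-2, e=sp−y≈7.424980; I≈3.829668, D=e−e_prev≈11.895293; u=3/2·7.424980+5/4·3.829668+1/2·11.895293≈21.872202; next y=7/10·(-9.424980)+3/4·21.872202≈9.806665
n=4: y≈9.806665, sp=-2, e=sp−y≈-11.806665; I≈-7.976997, D=e−e_prev≈-19.231646; u=3/2·(-11.806665)+5/4·(-7.976997)+1/2·(-19.231646)≈-37.297067; next y=7/10·9.806665+3/4·(-37.297067)≈-21.108135
n=5: y≈-21.108135, sp=-2, e=sp−y≈19.108135; I≈11.131138, D=e−e_prev≈30.914800; u=3/2·19.108135+5/4·11.131138+1/2·30.914800≈58.033524; next y=7/10·(-21.108135)+3/4·58.033524≈28.749449
n=6: y≈28.749449, sp=1, e=sp−y≈-27.749449; I≈-16.618311, D=e−e_prev≈-46.857584; u=3/2·(-27.749449)+5/4·(-16.618311)+1/2·(-46.857584)≈-85.825854; next y=7/10·28.749449+3/4·(-85.825854)≈-44.244777
n=7: y≈-44.244777, sp=3, e=sp−y≈47.244777; I≈30.626465, D=e−e_prev≈74.994225; u=3/2·47.244777+5/4·30.626465+1/2·74.994225≈146.647359; next y=7/10·(-44.244777)+3/4·146.647359≈79.014176
n=8: y≈79.014176, sp=3, e=sp−y≈-76.014176; I≈-45.387710, D=e−e_prev≈-123.258952; u=3/2·(-76.014176)+5/4·(-45.387710)+1/2·(-123.258952)≈-232.385378; next y=7/10·79.014176+3/4·(-232.385378)≈-118.979110
n=9: y≈-118.979110, sp=3, e=sp−y≈121.979110; I≈76.591400, D=e−e_prev≈197.993286; u=3/2·121.979110+5/4·76.591400+1/2·197.993286≈377.704558; next y=7/10·(-118.979110)+3/4·377.704558≈199.993041
n=10: y≈199.993041, sp=3, e=sp−y≈-196.993041; I≈-120.401642, D=e−e_prev≈-318.972152; u=3/2·(-196.993041)+5/4·(-120.401642)+1/2·(-318.972152)≈-605.477690; next y=7/10·199.993041+3/4·(-605.477690)≈-314.113138
n=11: y≈-314.113138, sp=3, e=sp−y≈317.113138; I≈196.711497, D=e−e_prev≈514.106180; u=3/2·317.113138+5/4·196.711497+1/2·514.106180≈978.612169; next y=7/10·(-314.113138)+3/4·978.612169≈514.079930

0 -2 -6.500 0.000
1 -2 7.844 -4.875
2 -2 -14.872 2.470
3 -2 21.872 -9.425
4 -2 -37.297 9.807
5 -2 58.034 -21.108
6 1 -85.826 28.749
7 3 146.647 -44.245
8 3 -232.385 79.014
9 3 377.705 -118.979
10 3 -605.478 199.993
11 3 978.612 -314.113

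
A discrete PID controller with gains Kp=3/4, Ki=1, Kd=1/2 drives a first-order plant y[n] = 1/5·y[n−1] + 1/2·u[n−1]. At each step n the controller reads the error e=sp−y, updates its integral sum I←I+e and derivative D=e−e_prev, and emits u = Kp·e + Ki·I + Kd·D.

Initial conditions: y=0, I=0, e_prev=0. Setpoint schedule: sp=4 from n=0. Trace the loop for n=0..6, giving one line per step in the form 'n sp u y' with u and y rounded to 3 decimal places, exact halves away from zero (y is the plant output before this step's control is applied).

(exact arithmetic carried between steps; '≈' marks a value shown rounded to 6 d.p. or computed from one; I and e_prev carry over from the previous line; the table rounds u and y to 3 d.p., halves away from zero)
n=0: y=0, sp=4, e=sp−y=4; I=4, D=e−e_prev=4; u=3/4·4+1·4+1/2·4=9; next y=1/5·0+1/2·9=4.5
n=1: y=4.5, sp=4, e=sp−y=-0.5; I=3.5, D=e−e_prev=-4.5; u=3/4·(-0.5)+1·3.5+1/2·(-4.5)=0.875; next y=1/5·4.5+1/2·0.875=1.3375
n=2: y=1.3375, sp=4, e=sp−y=2.6625; I=6.1625, D=e−e_prev=3.1625; u=3/4·2.6625+1·6.1625+1/2·3.1625=9.740625; next y=1/5·1.3375+1/2·9.740625≈5.137813
n=3: y≈5.137813, sp=4, e=sp−y≈-1.137813; I≈5.024688, D=e−e_prev≈-3.800313; u=3/4·(-1.137813)+1·5.024688+1/2·(-3.800313)≈2.271172; next y=1/5·5.137813+1/2·2.271172≈2.163148
n=4: y≈2.163148, sp=4, e=sp−y≈1.836852; I≈6.861539, D=e−e_prev≈2.974664; u=3/4·1.836852+1·6.861539+1/2·2.974664≈9.726510; next y=1/5·2.163148+1/2·9.726510≈5.295885
n=5: y≈5.295885, sp=4, e=sp−y≈-1.295885; I≈5.565654, D=e−e_prev≈-3.132736; u=3/4·(-1.295885)+1·5.565654+1/2·(-3.132736)≈3.027373; next y=1/5·5.295885+1/2·3.027373≈2.572863
n=6: y≈2.572863, sp=4, e=sp−y≈1.427137; I≈6.992791, D=e−e_prev≈2.723021; u=3/4·1.427137+1·6.992791+1/2·2.723021≈9.424654; next y=1/5·2.572863+1/2·9.424654≈5.226900

0 4 9.000 0.000
1 4 0.875 4.500
2 4 9.741 1.338
3 4 2.271 5.138
4 4 9.727 2.163
5 4 3.027 5.296
6 4 9.425 2.573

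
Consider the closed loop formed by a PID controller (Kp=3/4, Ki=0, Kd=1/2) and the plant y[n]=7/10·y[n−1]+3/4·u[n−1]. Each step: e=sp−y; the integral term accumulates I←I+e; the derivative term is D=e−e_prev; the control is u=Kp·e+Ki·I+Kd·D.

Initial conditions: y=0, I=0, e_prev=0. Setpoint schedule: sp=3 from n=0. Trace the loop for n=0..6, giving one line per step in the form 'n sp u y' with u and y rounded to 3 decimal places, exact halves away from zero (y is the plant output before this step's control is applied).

0 3 3.750 0.000
1 3 -1.266 2.813
2 3 2.382 1.020
3 3 -0.365 2.500
4 3 1.655 1.476
5 3 0.145 2.274
6 3 1.261 1.701

(exact arithmetic carried between steps; '≈' marks a value shown rounded to 6 d.p. or computed from one; I and e_prev carry over from the previous line; the table rounds u and y to 3 d.p., halves away from zero)
n=0: y=0, sp=3, e=sp−y=3; I=3, D=e−e_prev=3; u=3/4·3+0·3+1/2·3=3.75; next y=7/10·0+3/4·3.75=2.8125
n=1: y=2.8125, sp=3, e=sp−y=0.1875; I=3.1875, D=e−e_prev=-2.8125; u=3/4·0.1875+0·3.1875+1/2·(-2.8125)=-1.265625; next y=7/10·2.8125+3/4·(-1.265625)≈1.019531
n=2: y≈1.019531, sp=3, e=sp−y≈1.980469; I≈5.167969, D=e−e_prev≈1.792969; u=3/4·1.980469+0·5.167969+1/2·1.792969≈2.381836; next y=7/10·1.019531+3/4·2.381836≈2.500049
n=3: y≈2.500049, sp=3, e=sp−y≈0.499951; I≈5.667920, D=e−e_prev≈-1.480518; u=3/4·0.499951+0·5.667920+1/2·(-1.480518)≈-0.365295; next y=7/10·2.500049+3/4·(-0.365295)≈1.476063
n=4: y≈1.476063, sp=3, e=sp−y≈1.523937; I≈7.191857, D=e−e_prev≈1.023986; u=3/4·1.523937+0·7.191857+1/2·1.023986≈1.654946; next y=7/10·1.476063+3/4·1.654946≈2.274453
n=5: y≈2.274453, sp=3, e=sp−y≈0.725547; I≈7.917404, D=e−e_prev≈-0.798391; u=3/4·0.725547+0·7.917404+1/2·(-0.798391)≈0.144965; next y=7/10·2.274453+3/4·0.144965≈1.700841
n=6: y≈1.700841, sp=3, e=sp−y≈1.299159; I≈9.216563, D=e−e_prev≈0.573613; u=3/4·1.299159+0·9.216563+1/2·0.573613≈1.261176; next y=7/10·1.700841+3/4·1.261176≈2.136470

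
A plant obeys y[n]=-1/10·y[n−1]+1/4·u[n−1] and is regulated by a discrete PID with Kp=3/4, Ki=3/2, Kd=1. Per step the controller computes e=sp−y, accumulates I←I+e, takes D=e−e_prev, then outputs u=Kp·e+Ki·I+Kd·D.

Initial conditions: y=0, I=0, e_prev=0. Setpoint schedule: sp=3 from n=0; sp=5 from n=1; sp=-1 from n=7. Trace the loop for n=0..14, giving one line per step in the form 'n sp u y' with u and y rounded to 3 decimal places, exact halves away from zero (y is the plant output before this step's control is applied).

(exact arithmetic carried between steps; '≈' marks a value shown rounded to 6 d.p. or computed from one; I and e_prev carry over from the previous line; the table rounds u and y to 3 d.p., halves away from zero)
n=0: y=0, sp=3, e=sp−y=3; I=3, D=e−e_prev=3; u=3/4·3+3/2·3+1·3=9.75; next y=-1/10·0+1/4·9.75=2.4375
n=1: y=2.4375, sp=5, e=sp−y=2.5625; I=5.5625, D=e−e_prev=-0.4375; u=3/4·2.5625+3/2·5.5625+1·(-0.4375)=9.828125; next y=-1/10·2.4375+1/4·9.828125≈2.213281
n=2: y≈2.213281, sp=5, e=sp−y≈2.786719; I≈8.349219, D=e−e_prev≈0.224219; u=3/4·2.786719+3/2·8.349219+1·0.224219≈14.838086; next y=-1/10·2.213281+1/4·14.838086≈3.488193
n=3: y≈3.488193, sp=5, e=sp−y≈1.511807; I≈9.861025, D=e−e_prev≈-1.274912; u=3/4·1.511807+3/2·9.861025+1·(-1.274912)≈14.650481; next y=-1/10·3.488193+1/4·14.650481≈3.313801
n=4: y≈3.313801, sp=5, e=sp−y≈1.686199; I≈11.547224, D=e−e_prev≈0.174392; u=3/4·1.686199+3/2·11.547224+1·0.174392≈18.759879; next y=-1/10·3.313801+1/4·18.759879≈4.358590
n=5: y≈4.358590, sp=5, e=sp−y≈0.641410; I≈12.188635, D=e−e_prev≈-1.044789; u=3/4·0.641410+3/2·12.188635+1·(-1.044789)≈17.719222; next y=-1/10·4.358590+1/4·17.719222≈3.993946
n=6: y≈3.993946, sp=5, e=sp−y≈1.006054; I≈13.194688, D=e−e_prev≈0.364643; u=3/4·1.006054+3/2·13.194688+1·0.364643≈20.911216; next y=-1/10·3.993946+1/4·20.911216≈4.828409
n=7: y≈4.828409, sp=-1, e=sp−y≈-5.828409; I≈7.366279, D=e−e_prev≈-6.834463; u=3/4·(-5.828409)+3/2·7.366279+1·(-6.834463)≈-0.156351; next y=-1/10·4.828409+1/4·(-0.156351)≈-0.521929
n=8: y≈-0.521929, sp=-1, e=sp−y≈-0.478071; I≈6.888208, D=e−e_prev≈5.350338; u=3/4·(-0.478071)+3/2·6.888208+1·5.350338≈15.324096; next y=-1/10·(-0.521929)+1/4·15.324096≈3.883217
n=9: y≈3.883217, sp=-1, e=sp−y≈-4.883217; I≈2.004991, D=e−e_prev≈-4.405146; u=3/4·(-4.883217)+3/2·2.004991+1·(-4.405146)≈-5.060072; next y=-1/10·3.883217+1/4·(-5.060072)≈-1.653340
n=10: y≈-1.653340, sp=-1, e=sp−y≈0.653340; I≈2.658331, D=e−e_prev≈5.536557; u=3/4·0.653340+3/2·2.658331+1·5.536557≈10.014057; next y=-1/10·(-1.653340)+1/4·10.014057≈2.668848
n=11: y≈2.668848, sp=-1, e=sp−y≈-3.668848; I≈-1.010518, D=e−e_prev≈-4.322188; u=3/4·(-3.668848)+3/2·(-1.010518)+1·(-4.322188)≈-8.589601; next y=-1/10·2.668848+1/4·(-8.589601)≈-2.414285
n=12: y≈-2.414285, sp=-1, e=sp−y≈1.414285; I≈0.403767, D=e−e_prev≈5.083133; u=3/4·1.414285+3/2·0.403767+1·5.083133≈6.749498; next y=-1/10·(-2.414285)+1/4·6.749498≈1.928803
n=13: y≈1.928803, sp=-1, e=sp−y≈-2.928803; I≈-2.525036, D=e−e_prev≈-4.343088; u=3/4·(-2.928803)+3/2·(-2.525036)+1·(-4.343088)≈-10.327244; next y=-1/10·1.928803+1/4·(-10.327244)≈-2.774691
n=14: y≈-2.774691, sp=-1, e=sp−y≈1.774691; I≈-0.750344, D=e−e_prev≈4.703494; u=3/4·1.774691+3/2·(-0.750344)+1·4.703494≈4.908996; next y=-1/10·(-2.774691)+1/4·4.908996≈1.504718

0 3 9.750 0.000
1 5 9.828 2.438
2 5 14.838 2.213
3 5 14.650 3.488
4 5 18.760 3.314
5 5 17.719 4.359
6 5 20.911 3.994
7 -1 -0.156 4.828
8 -1 15.324 -0.522
9 -1 -5.060 3.883
10 -1 10.014 -1.653
11 -1 -8.590 2.669
12 -1 6.749 -2.414
13 -1 -10.327 1.929
14 -1 4.909 -2.775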